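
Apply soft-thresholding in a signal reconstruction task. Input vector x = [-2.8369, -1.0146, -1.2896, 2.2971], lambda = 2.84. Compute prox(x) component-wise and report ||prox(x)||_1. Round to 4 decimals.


Soft-thresholding with lambda = 2.84:
prox(-2.8369) = sign(-2.8369)*max(|-2.8369| - 2.84, 0) = 0.0
prox(-1.0146) = sign(-1.0146)*max(|-1.0146| - 2.84, 0) = 0.0
prox(-1.2896) = sign(-1.2896)*max(|-1.2896| - 2.84, 0) = 0.0
prox(2.2971) = sign(2.2971)*max(|2.2971| - 2.84, 0) = 0.0
prox(x) = [0.0, 0.0, 0.0, 0.0]
||prox(x)||_1 = 0.0 + 0.0 + 0.0 + 0.0 = 0.0


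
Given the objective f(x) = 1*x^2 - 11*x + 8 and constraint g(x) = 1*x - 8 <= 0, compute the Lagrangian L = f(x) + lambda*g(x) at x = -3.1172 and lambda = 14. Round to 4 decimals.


Step 1: Evaluate f(x).
f(-3.1172) = 1*(-3.1172)^2 - 11*(-3.1172) + 8 = 52.0061
Step 2: Evaluate g(x).
g(-3.1172) = 1*-3.1172 - 8 = -11.1172
Step 3: Compute Lagrangian.
L = 52.0061 + 14*-11.1172 = -103.6347


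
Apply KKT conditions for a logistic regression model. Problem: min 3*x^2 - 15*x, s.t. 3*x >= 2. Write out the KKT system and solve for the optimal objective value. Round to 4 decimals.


Step 1: Try lambda = 0 (constraint inactive).
Stationarity: 2*3*x - 15 = 0
x* = 15/(2*3) = 2.5
Check constraint: 3*2.5 = 7.5 >= 2 -- satisfied.
Step 2: Compute optimal value.
f(x*) = 3*2.5^2 - 15*2.5 = -18.75


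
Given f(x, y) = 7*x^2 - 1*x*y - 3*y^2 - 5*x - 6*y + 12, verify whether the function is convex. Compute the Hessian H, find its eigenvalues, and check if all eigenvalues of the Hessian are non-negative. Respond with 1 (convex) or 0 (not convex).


The Hessian of f(x,y) = 7*x^2 - 1*x*y - 3*y^2 - 5*x - 6*y + 12 is:
H = [[14, -1], [-1, -6]]
Trace = 14 - 6 = 8
Determinant = 14*-6 - (-1)^2 = -85
Discriminant = (8)^2 - 4*-85 = 404.0
Eigenvalues: lambda_1 = -6.0499, lambda_2 = 14.0499
The function is not convex.

0


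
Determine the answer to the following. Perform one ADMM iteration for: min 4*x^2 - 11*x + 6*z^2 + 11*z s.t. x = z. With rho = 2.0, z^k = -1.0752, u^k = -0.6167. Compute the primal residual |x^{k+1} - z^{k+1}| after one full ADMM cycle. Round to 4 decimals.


ADMM iteration with rho = 2.0, z^k = -1.0752, u^k = -0.6167
Step 1: x-update.
Minimize 4*x^2 - 11*x + (2.0/2)*(x + 1.0752 - 0.6167)^2
FOC: (2*4 + 2.0)*x = 11 + 2.0*(-1.0752 + 0.6167)
x^{k+1} = 1.0083
Step 2: z-update.
Minimize 6*z^2 + 11*z + (2.0/2)*(1.0083 - z - 0.6167)^2
FOC: (2*6 + 2.0)*z = -11 + 2.0*(1.0083 - 0.6167)
z^{k+1} = -0.7298
Step 3: u-update.
u^{k+1} = -0.6167 + 1.0083 + 0.7298 = 1.1214
Step 4: Primal residual = |1.0083 + 0.7298| = 1.7381


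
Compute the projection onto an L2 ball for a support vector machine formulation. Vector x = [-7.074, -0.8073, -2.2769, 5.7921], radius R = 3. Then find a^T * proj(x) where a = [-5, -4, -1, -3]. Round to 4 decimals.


Step 1: Compute ||x|| (intermediates to 6 decimals).
||x|| = sqrt((-7.074)^2 + (-0.8073)^2 + (-2.2769)^2 + 5.7921^2) = 9.456527
Step 2: Project.
Since ||x|| > R, scale = R/||x|| = 3/9.456527 = 0.317241, proj(x) = scale * x
proj(x) = [-2.244163, -0.256109, -0.722326, 1.837492]
Step 3: Dot product.
a^T * proj(x) = -5*(-2.244163) - 4*(-0.256109) - 1*(-0.722326) - 3*1.837492 = 7.4551


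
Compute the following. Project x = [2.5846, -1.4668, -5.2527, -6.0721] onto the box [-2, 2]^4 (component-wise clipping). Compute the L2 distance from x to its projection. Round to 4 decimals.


Project each component onto [-2, 2].
clip(2.5846) = 2.0, clip(-1.4668) = -1.4668, clip(-5.2527) = -2.0, clip(-6.0721) = -2.0
Projection = [2.0, -1.4668, -2.0, -2.0]
Squared diffs: [0.3418, 0.0, 10.5801, 16.582]
Distance = sqrt(27.5039) = 5.2444


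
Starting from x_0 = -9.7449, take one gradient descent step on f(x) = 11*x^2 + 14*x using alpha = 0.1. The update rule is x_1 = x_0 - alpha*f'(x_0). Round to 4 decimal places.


We compute the gradient at x_0 and apply the update.
f'(x) = 22*x + 14
f'(-9.7449) = 22*-9.7449 + 14 = -200.3878
x_1 = -9.7449 - 0.1*-200.3878 = 10.2939


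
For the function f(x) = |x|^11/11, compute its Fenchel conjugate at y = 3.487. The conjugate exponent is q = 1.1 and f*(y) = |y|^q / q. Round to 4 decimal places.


The conjugate exponent q satisfies 1/p + 1/q = 1.
p = 11, so q = 11/(11 - 1) = 1.1
|y|^q = 3.487^1.1 = 3.9509
f*(3.487) = 3.9509 / 1.1 = 3.5917


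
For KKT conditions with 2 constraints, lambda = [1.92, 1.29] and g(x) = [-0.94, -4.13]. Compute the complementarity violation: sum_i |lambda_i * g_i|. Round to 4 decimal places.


KKT complementary slackness check:
lambda_1 * g_1 = 1.92 * -0.94 = -1.8048
lambda_2 * g_2 = 1.29 * -4.13 = -5.3277
Total violation = 1.8048 + 5.3277 = 7.1325


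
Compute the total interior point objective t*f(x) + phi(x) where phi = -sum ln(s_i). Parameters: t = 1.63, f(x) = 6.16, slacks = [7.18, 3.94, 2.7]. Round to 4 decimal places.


Step 1: Compute log-barrier.
ln values: [1.9713, 1.3712, 0.9933]
phi = -(1.9713 + 1.3712 + 0.9933) = -4.3357
Step 2: Compute augmented objective.
t*f(x) = 1.63*6.16 = 10.0408
Total = 10.0408 - 4.3357 = 5.7051


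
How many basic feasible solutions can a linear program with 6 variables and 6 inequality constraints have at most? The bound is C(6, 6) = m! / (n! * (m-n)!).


Each vertex corresponds to some choice of n active constraints out of m, so the number of vertices is at most C(m, n) = m! / (n!(m-n)!).
m = 6, n = 6
Numerator: 6 * 5 * 4 * 3 * 2 * 1
Denominator: 6! = 720
C(6, 6) = 1


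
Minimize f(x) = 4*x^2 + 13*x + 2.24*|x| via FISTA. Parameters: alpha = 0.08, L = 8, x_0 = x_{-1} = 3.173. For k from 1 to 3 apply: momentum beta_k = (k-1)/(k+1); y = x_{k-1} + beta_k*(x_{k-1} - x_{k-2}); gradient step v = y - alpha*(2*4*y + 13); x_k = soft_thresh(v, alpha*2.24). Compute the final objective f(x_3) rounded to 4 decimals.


FISTA on f(x) = 4*x^2 + 13*x + 2.24*|x|
L = 8, alpha = 0.08
Iteration 1: beta = 0.0, y = 3.173 + 0.0*(3.173 - 3.173) = 3.173
  grad(y) = 38.384, v = y - alpha*grad = 0.1023
  prox(v) = soft_thresh(0.1023, 0.1792) = 0.0
Iteration 2: beta = 0.3333, y = 0.0 + 0.3333*(0.0 - 3.173) = -1.0577
  grad(y) = 4.5387, v = y - alpha*grad = -1.4208
  prox(v) = soft_thresh(-1.4208, 0.1792) = -1.2416
Iteration 3: beta = 0.5, y = -1.2416 + 0.5*(-1.2416 - 0.0) = -1.8623
  grad(y) = -1.8987, v = y - alpha*grad = -1.7104
  prox(v) = soft_thresh(-1.7104, 0.1792) = -1.5312
f(x_3) = 4*(-1.5312)^2 + 13*(-1.5312) + 2.24*|-1.5312| = -7.0974


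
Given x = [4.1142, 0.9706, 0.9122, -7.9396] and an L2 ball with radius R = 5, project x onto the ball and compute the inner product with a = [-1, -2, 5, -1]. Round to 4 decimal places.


Step 1: Compute ||x|| (intermediates to 6 decimals).
||x|| = sqrt(4.1142^2 + 0.9706^2 + 0.9122^2 + (-7.9396)^2) = 9.040911
Step 2: Project.
Since ||x|| > R, scale = R/||x|| = 5/9.040911 = 0.553042, proj(x) = scale * x
proj(x) = [2.275325, 0.536783, 0.504485, -4.390932]
Step 3: Dot product.
a^T * proj(x) = -1*2.275325 - 2*0.536783 + 5*0.504485 - 1*(-4.390932) = 3.5645


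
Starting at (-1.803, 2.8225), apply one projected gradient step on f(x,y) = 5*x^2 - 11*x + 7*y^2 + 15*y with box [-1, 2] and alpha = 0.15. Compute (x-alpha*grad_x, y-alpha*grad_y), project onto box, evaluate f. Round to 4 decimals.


Step 1: Compute gradient at (-1.803, 2.8225).
grad_x = 2*5*-1.803 - 11 = -29.03
grad_y = 2*7*2.8225 + 15 = 54.515
Step 2: Gradient step.
x_raw = -1.803 - 0.15*-29.03 = 2.5515
y_raw = 2.8225 - 0.15*54.515 = -5.3548
Step 3: Project onto [-1, 2].
x_proj = clip(2.5515) = 2.0
y_proj = clip(-5.3548) = -1.0
Step 4: Evaluate f.
f(2.0, -1.0) = -10.0


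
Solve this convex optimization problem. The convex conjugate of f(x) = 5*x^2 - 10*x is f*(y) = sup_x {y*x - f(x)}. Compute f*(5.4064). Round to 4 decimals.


f*(y) = sup_x {y*x - a*x^2 - b*x} = sup_x {(y-b)*x - a*x^2}
FOC: (y - b) - 2a*x = 0 => x* = (y - b)/(2a)
x* = (5.4064 + 10)/(2*5) = 1.5406
f*(5.4064) = (y-b)^2/(4a) = (5.4064 + 10)^2/(4*5)
= 237.3572/20 = 11.8679


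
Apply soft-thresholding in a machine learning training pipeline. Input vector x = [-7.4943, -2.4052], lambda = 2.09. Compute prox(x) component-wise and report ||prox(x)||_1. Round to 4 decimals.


Soft-thresholding with lambda = 2.09:
prox(-7.4943) = sign(-7.4943)*max(|-7.4943| - 2.09, 0) = -5.4043
prox(-2.4052) = sign(-2.4052)*max(|-2.4052| - 2.09, 0) = -0.3152
prox(x) = [-5.4043, -0.3152]
||prox(x)||_1 = 5.4043 + 0.3152 = 5.7195


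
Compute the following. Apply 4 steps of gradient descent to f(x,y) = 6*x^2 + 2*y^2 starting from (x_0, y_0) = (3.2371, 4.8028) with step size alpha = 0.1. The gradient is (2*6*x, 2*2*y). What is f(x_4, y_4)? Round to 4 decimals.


Gradient descent on f(x,y) = 6*x^2 + 2*y^2.
Starting point: (3.2371, 4.8028), alpha = 0.1
Step 1: grad_x = 2*6*3.2371 = 38.8452, grad_y = 2*2*4.8028 = 19.2112
  x_1 = 3.2371 - 0.1*38.8452 = -0.6474
  y_1 = 4.8028 - 0.1*19.2112 = 2.8817
Step 2: grad_x = 2*6*-0.6474 = -7.769, grad_y = 2*2*2.8817 = 11.5267
  x_2 = -0.6474 - 0.1*-7.769 = 0.1295
  y_2 = 2.8817 - 0.1*11.5267 = 1.729
Step 3: grad_x = 2*6*0.1295 = 1.5538, grad_y = 2*2*1.729 = 6.916
  x_3 = 0.1295 - 0.1*1.5538 = -0.0259
  y_3 = 1.729 - 0.1*6.916 = 1.0374
Step 4: grad_x = 2*6*-0.0259 = -0.3108, grad_y = 2*2*1.0374 = 4.1496
  x_4 = -0.0259 - 0.1*-0.3108 = 0.0052
  y_4 = 1.0374 - 0.1*4.1496 = 0.6224
f(0.0052, 0.6224) = 6*0.0052^2 + 2*0.6224^2 = 0.775


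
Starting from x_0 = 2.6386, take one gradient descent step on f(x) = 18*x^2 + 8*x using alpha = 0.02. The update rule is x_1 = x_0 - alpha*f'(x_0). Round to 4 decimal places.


We compute the gradient at x_0 and apply the update.
f'(x) = 36*x + 8
f'(2.6386) = 36*2.6386 + 8 = 102.9896
x_1 = 2.6386 - 0.02*102.9896 = 0.5788


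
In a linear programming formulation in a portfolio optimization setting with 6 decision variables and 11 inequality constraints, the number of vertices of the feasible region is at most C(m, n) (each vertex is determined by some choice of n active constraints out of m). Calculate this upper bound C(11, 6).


Each vertex corresponds to some choice of n active constraints out of m, so the number of vertices is at most C(m, n) = m! / (n!(m-n)!).
m = 11, n = 6
Numerator: 11 * 10 * 9 * 8 * 7 * 6
Denominator: 6! = 720
C(11, 6) = 462


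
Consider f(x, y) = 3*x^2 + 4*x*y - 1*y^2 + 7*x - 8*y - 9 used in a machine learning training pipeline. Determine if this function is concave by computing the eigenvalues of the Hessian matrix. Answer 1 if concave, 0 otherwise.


The Hessian of f(x,y) = 3*x^2 + 4*x*y - 1*y^2 + 7*x - 8*y - 9 is:
H = [[6, 4], [4, -2]]
Trace = 6 - 2 = 4
Determinant = 6*-2 - (4)^2 = -28
Discriminant = (4)^2 - 4*-28 = 128.0
Eigenvalues: lambda_1 = -3.6569, lambda_2 = 7.6569
The function is not concave.

0


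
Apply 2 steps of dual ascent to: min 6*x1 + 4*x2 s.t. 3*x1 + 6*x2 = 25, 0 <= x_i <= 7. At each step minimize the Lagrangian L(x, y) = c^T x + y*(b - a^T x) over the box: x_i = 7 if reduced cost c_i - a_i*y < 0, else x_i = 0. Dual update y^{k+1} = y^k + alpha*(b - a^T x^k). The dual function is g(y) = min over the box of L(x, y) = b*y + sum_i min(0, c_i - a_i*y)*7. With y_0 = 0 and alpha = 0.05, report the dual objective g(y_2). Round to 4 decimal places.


Dual ascent for LP: min 6*x1 + 4*x2, 3*x1 + 6*x2 = 25, 0 <= x_i <= 7
Step 1: y^k = 0.0, reduced costs: (6.0, 4.0)
  x^k = (0.0, 0.0), subgradient = b - a^T x = 25.0
  y^{k+1} = 0.0 + 0.05*25.0 = 1.25
Step 2: y^k = 1.25, reduced costs: (2.25, -3.5)
  x^k = (0.0, 7.0), subgradient = b - a^T x = -17.0
  y^{k+1} = 1.25 + 0.05*-17.0 = 0.4
Dual objective at y_2 = 0.4: reduced costs (4.8, 1.6), box minimizer x = (0.0, 0.0)
g(y_2) = b*y + (c1 - a1*y)*x1 + (c2 - a2*y)*x2 = 25*0.4 + 4.8*0.0 + 1.6*0.0 = 10.0 + 0.0 + 0.0 = 10.0


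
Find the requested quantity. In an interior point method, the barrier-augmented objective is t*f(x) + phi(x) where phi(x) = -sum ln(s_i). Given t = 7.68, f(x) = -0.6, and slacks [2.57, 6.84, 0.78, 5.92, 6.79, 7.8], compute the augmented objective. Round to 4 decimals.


Step 1: Compute log-barrier.
ln values: [0.9439, 1.9228, -0.2485, 1.7783, 1.9155, 2.0541]
phi = -(0.9439 + 1.9228 - 0.2485 + 1.7783 + 1.9155 + 2.0541) = -8.3661
Step 2: Compute augmented objective.
t*f(x) = 7.68*-0.6 = -4.608
Total = -4.608 - 8.3661 = -12.9741


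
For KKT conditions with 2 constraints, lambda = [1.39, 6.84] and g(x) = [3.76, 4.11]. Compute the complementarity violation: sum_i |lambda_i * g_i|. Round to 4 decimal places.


KKT complementary slackness check:
lambda_1 * g_1 = 1.39 * 3.76 = 5.2264
lambda_2 * g_2 = 6.84 * 4.11 = 28.1124
Total violation = 5.2264 + 28.1124 = 33.3388


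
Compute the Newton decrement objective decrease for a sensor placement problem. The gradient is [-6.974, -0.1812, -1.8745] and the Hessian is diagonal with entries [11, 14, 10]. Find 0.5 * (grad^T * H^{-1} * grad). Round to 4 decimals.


Step 1: H is diagonal, so H^(-1) * g = [-0.634, -0.0129, -0.1875].
Step 2: g^T H^(-1) g = sum_i g_i^2 / H_ii
  = (-6.974)^2/11 + (-0.1812)^2/14 + (-1.8745)^2/10
  = 4.4215 + 0.0023 + 0.3514 = 4.7752
Step 3: Objective decrease = 0.5 * g^T H^(-1) g = 2.3876


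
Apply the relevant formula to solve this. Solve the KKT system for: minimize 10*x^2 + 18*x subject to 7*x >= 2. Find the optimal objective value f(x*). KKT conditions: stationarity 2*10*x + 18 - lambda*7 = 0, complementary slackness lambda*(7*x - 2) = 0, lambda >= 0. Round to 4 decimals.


Step 1: Try lambda = 0 (constraint inactive).
x_unc = -18/(2*10) = -0.9
Check: 7*-0.9 = -6.3 < 2 -- violated!
Step 2: Constraint must be active: 7*x = 2
x* = 2/7 = 0.2857 (rounded; the exact value 2/7 is used below)
lambda = (2*10*(2/7) + 18)/7 = 3.3878
Step 3: Compute optimal value.
f(x*) = 10*(2/7)^2 + 18*(2/7) = 5.9592


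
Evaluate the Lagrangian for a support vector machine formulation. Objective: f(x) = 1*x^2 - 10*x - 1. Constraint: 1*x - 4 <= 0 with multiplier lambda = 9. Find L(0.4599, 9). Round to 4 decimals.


Step 1: Evaluate f(x).
f(0.4599) = 1*0.4599^2 - 10*0.4599 - 1 = -5.3875
Step 2: Evaluate g(x).
g(0.4599) = 1*0.4599 - 4 = -3.5401
Step 3: Compute Lagrangian.
L = -5.3875 + 9*-3.5401 = -37.2484


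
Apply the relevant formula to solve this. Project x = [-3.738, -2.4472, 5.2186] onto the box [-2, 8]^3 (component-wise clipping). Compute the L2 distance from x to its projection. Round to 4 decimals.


Project each component onto [-2, 8].
clip(-3.738) = -2.0, clip(-2.4472) = -2.0, clip(5.2186) = 5.2186
Projection = [-2.0, -2.0, 5.2186]
Squared diffs: [3.0206, 0.2, 0.0]
Distance = sqrt(3.2206) = 1.7946


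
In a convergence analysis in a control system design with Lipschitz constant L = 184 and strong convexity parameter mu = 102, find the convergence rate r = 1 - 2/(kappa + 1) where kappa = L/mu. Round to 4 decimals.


Step 1: Compute the condition number.
kappa = L/mu = 184/102 = 1.8039
Step 2: Compute the convergence rate.
r = 1 - 2/(kappa + 1) = 1 - 2*mu/(L + mu) = (L - mu)/(L + mu) = 82/286 = 0.2867


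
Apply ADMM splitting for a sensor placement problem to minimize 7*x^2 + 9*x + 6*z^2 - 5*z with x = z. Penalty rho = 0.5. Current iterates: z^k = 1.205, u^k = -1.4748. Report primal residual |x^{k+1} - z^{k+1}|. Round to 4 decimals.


ADMM iteration with rho = 0.5, z^k = 1.205, u^k = -1.4748
Step 1: x-update.
Minimize 7*x^2 + 9*x + (0.5/2)*(x - 1.205 - 1.4748)^2
FOC: (2*7 + 0.5)*x = -9 + 0.5*(1.205 + 1.4748)
x^{k+1} = -0.5283
Step 2: z-update.
Minimize 6*z^2 - 5*z + (0.5/2)*(-0.5283 - z - 1.4748)^2
FOC: (2*6 + 0.5)*z = 5 + 0.5*(-0.5283 - 1.4748)
z^{k+1} = 0.3199
Step 3: u-update.
u^{k+1} = -1.4748 - 0.5283 - 0.3199 = -2.323
Step 4: Primal residual = |-0.5283 - 0.3199| = 0.8482


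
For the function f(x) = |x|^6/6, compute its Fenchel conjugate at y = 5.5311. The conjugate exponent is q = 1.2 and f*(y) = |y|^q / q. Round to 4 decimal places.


The conjugate exponent q satisfies 1/p + 1/q = 1.
p = 6, so q = 6/(6 - 1) = 1.2
|y|^q = 5.5311^1.2 = 7.7871
f*(5.5311) = 7.7871 / 1.2 = 6.4892


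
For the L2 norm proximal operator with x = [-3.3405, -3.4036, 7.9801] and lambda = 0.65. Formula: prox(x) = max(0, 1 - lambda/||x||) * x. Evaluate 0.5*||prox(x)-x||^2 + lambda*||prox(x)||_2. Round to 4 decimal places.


Step 1: Compute ||x||.
||x|| = 9.2965
Step 2: Compute scaling factor.
scale = max(0, 1 - 0.65/9.2965) = 0.9301
Step 3: prox(x) = [-3.1069, -3.1656, 7.4221]
||prox(x)|| = 8.6465
Step 4: Proximal objective.
0.5*||prox-x||^2 = 0.2113
lambda*||prox|| = 5.6202
Total = 5.8315


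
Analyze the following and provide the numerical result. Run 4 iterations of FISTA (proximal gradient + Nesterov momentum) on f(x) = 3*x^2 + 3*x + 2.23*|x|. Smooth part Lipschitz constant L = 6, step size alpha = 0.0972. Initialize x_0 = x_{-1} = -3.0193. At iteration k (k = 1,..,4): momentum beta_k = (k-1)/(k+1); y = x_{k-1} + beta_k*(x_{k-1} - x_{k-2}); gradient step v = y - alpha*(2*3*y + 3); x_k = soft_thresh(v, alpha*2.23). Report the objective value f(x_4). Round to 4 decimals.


FISTA on f(x) = 3*x^2 + 3*x + 2.23*|x|
L = 6, alpha = 0.0972
Iteration 1: beta = 0.0, y = -3.0193 + 0.0*(-3.0193 + 3.0193) = -3.0193
  grad(y) = -15.1158, v = y - alpha*grad = -1.55
  prox(v) = soft_thresh(-1.55, 0.2168) = -1.3333
Iteration 2: beta = 0.3333, y = -1.3333 + 0.3333*(-1.3333 + 3.0193) = -0.7713
  grad(y) = -1.6277, v = y - alpha*grad = -0.6131
  prox(v) = soft_thresh(-0.6131, 0.2168) = -0.3963
Iteration 3: beta = 0.5, y = -0.3963 + 0.5*(-0.3963 + 1.3333) = 0.0722
  grad(y) = 3.433, v = y - alpha*grad = -0.2615
  prox(v) = soft_thresh(-0.2615, 0.2168) = -0.0448
Iteration 4: beta = 0.6, y = -0.0448 + 0.6*(-0.0448 + 0.3963) = 0.1662
  grad(y) = 3.997, v = y - alpha*grad = -0.2223
  prox(v) = soft_thresh(-0.2223, 0.2168) = -0.0056
f(x_4) = 3*(-0.0056)^2 + 3*(-0.0056) + 2.23*|-0.0056| = -0.0042


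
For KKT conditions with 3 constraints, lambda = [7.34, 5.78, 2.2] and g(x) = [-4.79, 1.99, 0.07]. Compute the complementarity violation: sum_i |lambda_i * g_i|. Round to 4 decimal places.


KKT complementary slackness check:
lambda_1 * g_1 = 7.34 * -4.79 = -35.1586
lambda_2 * g_2 = 5.78 * 1.99 = 11.5022
lambda_3 * g_3 = 2.2 * 0.07 = 0.154
Total violation = 35.1586 + 11.5022 + 0.154 = 46.8148


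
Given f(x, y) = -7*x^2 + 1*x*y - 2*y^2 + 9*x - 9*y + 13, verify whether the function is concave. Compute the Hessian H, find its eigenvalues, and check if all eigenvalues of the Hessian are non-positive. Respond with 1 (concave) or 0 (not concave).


The Hessian of f(x,y) = -7*x^2 + 1*x*y - 2*y^2 + 9*x - 9*y + 13 is:
H = [[-14, 1], [1, -4]]
Trace = -14 - 4 = -18
Determinant = -14*-4 - (1)^2 = 55
Discriminant = (-18)^2 - 4*55 = 104.0
Eigenvalues: lambda_1 = -14.099, lambda_2 = -3.901
The function is concave.

1


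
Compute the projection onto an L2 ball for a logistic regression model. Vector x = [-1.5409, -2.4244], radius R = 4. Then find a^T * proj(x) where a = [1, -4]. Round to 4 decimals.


Step 1: Compute ||x|| (intermediates to 6 decimals).
||x|| = sqrt((-1.5409)^2 + (-2.4244)^2) = 2.872645
Step 2: Project.
Since ||x|| <= R, proj = x (no scaling needed).
proj(x) = [-1.5409, -2.4244]
Step 3: Dot product.
a^T * proj(x) = 1*(-1.5409) - 4*(-2.4244) = 8.1567


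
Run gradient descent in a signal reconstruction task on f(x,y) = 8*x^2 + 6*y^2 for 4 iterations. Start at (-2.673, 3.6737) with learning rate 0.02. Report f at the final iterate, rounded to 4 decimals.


Gradient descent on f(x,y) = 8*x^2 + 6*y^2.
Starting point: (-2.673, 3.6737), alpha = 0.02
Step 1: grad_x = 2*8*-2.673 = -42.768, grad_y = 2*6*3.6737 = 44.0844
  x_1 = -2.673 - 0.02*-42.768 = -1.8176
  y_1 = 3.6737 - 0.02*44.0844 = 2.792
Step 2: grad_x = 2*8*-1.8176 = -29.0822, grad_y = 2*6*2.792 = 33.5041
  x_2 = -1.8176 - 0.02*-29.0822 = -1.236
  y_2 = 2.792 - 0.02*33.5041 = 2.1219
Step 3: grad_x = 2*8*-1.236 = -19.7759, grad_y = 2*6*2.1219 = 25.4631
  x_3 = -1.236 - 0.02*-19.7759 = -0.8405
  y_3 = 2.1219 - 0.02*25.4631 = 1.6127
Step 4: grad_x = 2*8*-0.8405 = -13.4476, grad_y = 2*6*1.6127 = 19.352
  x_4 = -0.8405 - 0.02*-13.4476 = -0.5715
  y_4 = 1.6127 - 0.02*19.352 = 1.2256
f(-0.5715, 1.2256) = 8*(-0.5715)^2 + 6*1.2256^2 = 11.6261


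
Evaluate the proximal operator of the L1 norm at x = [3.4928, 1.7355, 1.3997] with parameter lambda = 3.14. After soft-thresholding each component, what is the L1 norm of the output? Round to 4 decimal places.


Soft-thresholding with lambda = 3.14:
prox(3.4928) = sign(3.4928)*max(|3.4928| - 3.14, 0) = 0.3528
prox(1.7355) = sign(1.7355)*max(|1.7355| - 3.14, 0) = 0.0
prox(1.3997) = sign(1.3997)*max(|1.3997| - 3.14, 0) = 0.0
prox(x) = [0.3528, 0.0, 0.0]
||prox(x)||_1 = 0.3528 + 0.0 + 0.0 = 0.3528


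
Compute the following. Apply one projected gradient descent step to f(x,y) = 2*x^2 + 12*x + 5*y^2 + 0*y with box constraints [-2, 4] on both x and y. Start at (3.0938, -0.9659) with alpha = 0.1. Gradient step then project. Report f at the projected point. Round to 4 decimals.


Step 1: Compute gradient at (3.0938, -0.9659).
grad_x = 2*2*3.0938 + 12 = 24.3752
grad_y = 2*5*-0.9659 + 0 = -9.659
Step 2: Gradient step.
x_raw = 3.0938 - 0.1*24.3752 = 0.6563
y_raw = -0.9659 - 0.1*-9.659 = 0.0
Step 3: Project onto [-2, 4].
x_proj = clip(0.6563) = 0.6563
y_proj = clip(0.0) = 0.0
Step 4: Evaluate f.
f(0.6563, 0.0) = 8.7368


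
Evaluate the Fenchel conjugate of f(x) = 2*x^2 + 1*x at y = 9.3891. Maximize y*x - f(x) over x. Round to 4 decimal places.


f*(y) = sup_x {y*x - a*x^2 - b*x} = sup_x {(y-b)*x - a*x^2}
FOC: (y - b) - 2a*x = 0 => x* = (y - b)/(2a)
x* = (9.3891 - 1)/(2*2) = 2.0973
f*(9.3891) = (y-b)^2/(4a) = (9.3891 - 1)^2/(4*2)
= 70.377/8 = 8.7971


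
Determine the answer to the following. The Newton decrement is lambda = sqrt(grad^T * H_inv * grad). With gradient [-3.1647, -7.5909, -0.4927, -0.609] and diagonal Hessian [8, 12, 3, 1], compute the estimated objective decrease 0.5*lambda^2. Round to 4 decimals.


Step 1: H is diagonal, so H^(-1) * g = [-0.3956, -0.6326, -0.1642, -0.609].
Step 2: g^T H^(-1) g = sum_i g_i^2 / H_ii
  = (-3.1647)^2/8 + (-7.5909)^2/12 + (-0.4927)^2/3 + (-0.609)^2/1
  = 1.2519 + 4.8018 + 0.0809 + 0.3709 = 6.5055
Step 3: Objective decrease = 0.5 * g^T H^(-1) g = 3.2528


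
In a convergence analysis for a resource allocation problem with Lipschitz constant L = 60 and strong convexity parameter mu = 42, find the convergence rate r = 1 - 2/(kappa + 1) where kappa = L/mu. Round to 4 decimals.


Step 1: Compute the condition number.
kappa = L/mu = 60/42 = 1.4286
Step 2: Compute the convergence rate.
r = 1 - 2/(kappa + 1) = 1 - 2*mu/(L + mu) = (L - mu)/(L + mu) = 18/102 = 0.1765


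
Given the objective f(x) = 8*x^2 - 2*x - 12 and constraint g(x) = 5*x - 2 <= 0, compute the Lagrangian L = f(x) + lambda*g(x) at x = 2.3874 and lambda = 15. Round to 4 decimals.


Step 1: Evaluate f(x).
f(2.3874) = 8*2.3874^2 - 2*2.3874 - 12 = 28.8226
Step 2: Evaluate g(x).
g(2.3874) = 5*2.3874 - 2 = 9.937
Step 3: Compute Lagrangian.
L = 28.8226 + 15*9.937 = 177.8776


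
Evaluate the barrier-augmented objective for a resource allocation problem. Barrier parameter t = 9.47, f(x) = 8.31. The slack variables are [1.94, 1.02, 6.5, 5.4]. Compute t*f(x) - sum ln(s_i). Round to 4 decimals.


Step 1: Compute log-barrier.
ln values: [0.6627, 0.0198, 1.8718, 1.6864]
phi = -(0.6627 + 0.0198 + 1.8718 + 1.6864) = -4.2407
Step 2: Compute augmented objective.
t*f(x) = 9.47*8.31 = 78.6957
Total = 78.6957 - 4.2407 = 74.455


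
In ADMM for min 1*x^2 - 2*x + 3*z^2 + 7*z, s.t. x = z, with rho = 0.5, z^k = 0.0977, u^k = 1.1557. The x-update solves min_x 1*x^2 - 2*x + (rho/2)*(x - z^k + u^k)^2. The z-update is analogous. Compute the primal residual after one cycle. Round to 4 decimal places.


ADMM iteration with rho = 0.5, z^k = 0.0977, u^k = 1.1557
Step 1: x-update.
Minimize 1*x^2 - 2*x + (0.5/2)*(x - 0.0977 + 1.1557)^2
FOC: (2*1 + 0.5)*x = 2 + 0.5*(0.0977 - 1.1557)
x^{k+1} = 0.5884
Step 2: z-update.
Minimize 3*z^2 + 7*z + (0.5/2)*(0.5884 - z + 1.1557)^2
FOC: (2*3 + 0.5)*z = -7 + 0.5*(0.5884 + 1.1557)
z^{k+1} = -0.9428
Step 3: u-update.
u^{k+1} = 1.1557 + 0.5884 + 0.9428 = 2.6869
Step 4: Primal residual = |0.5884 + 0.9428| = 1.5312


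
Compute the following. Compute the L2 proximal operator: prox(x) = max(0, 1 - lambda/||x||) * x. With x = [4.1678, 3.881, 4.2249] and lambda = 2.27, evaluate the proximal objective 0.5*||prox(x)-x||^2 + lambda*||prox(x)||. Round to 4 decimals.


Step 1: Compute ||x||.
||x|| = 7.091
Step 2: Compute scaling factor.
scale = max(0, 1 - 2.27/7.091) = 0.6799
Step 3: prox(x) = [2.8336, 2.6386, 2.8724]
||prox(x)|| = 4.821
Step 4: Proximal objective.
0.5*||prox-x||^2 = 2.5765
lambda*||prox|| = 10.9437
Total = 13.5202


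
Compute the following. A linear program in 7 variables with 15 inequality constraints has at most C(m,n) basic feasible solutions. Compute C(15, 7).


Each vertex corresponds to some choice of n active constraints out of m, so the number of vertices is at most C(m, n) = m! / (n!(m-n)!).
m = 15, n = 7
Numerator: 15 * 14 * 13 * 12 * 11 * 10 * 9
Denominator: 7! = 5040
C(15, 7) = 6435


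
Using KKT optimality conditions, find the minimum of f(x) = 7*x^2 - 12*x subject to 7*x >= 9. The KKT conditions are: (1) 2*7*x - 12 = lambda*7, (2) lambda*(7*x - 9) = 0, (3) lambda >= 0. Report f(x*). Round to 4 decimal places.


Step 1: Try lambda = 0 (constraint inactive).
x_unc = 12/(2*7) = 0.8571
Check: 7*0.8571 = 5.9997 < 9 -- violated!
Step 2: Constraint must be active: 7*x = 9
x* = 9/7 = 1.2857 (rounded; the exact value 9/7 is used below)
lambda = (2*7*(9/7) - 12)/7 = 0.8571
Step 3: Compute optimal value.
f(x*) = 7*(9/7)^2 - 12*(9/7) = -3.8571


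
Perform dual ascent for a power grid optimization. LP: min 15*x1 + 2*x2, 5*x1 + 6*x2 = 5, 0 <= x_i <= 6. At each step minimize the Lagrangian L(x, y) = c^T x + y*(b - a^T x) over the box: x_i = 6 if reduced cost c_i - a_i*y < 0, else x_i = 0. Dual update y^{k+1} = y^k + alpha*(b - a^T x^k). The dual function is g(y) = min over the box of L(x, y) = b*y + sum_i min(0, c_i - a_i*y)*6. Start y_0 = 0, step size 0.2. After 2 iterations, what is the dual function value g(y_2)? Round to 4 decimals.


Dual ascent for LP: min 15*x1 + 2*x2, 5*x1 + 6*x2 = 5, 0 <= x_i <= 6
Step 1: y^k = 0.0, reduced costs: (15.0, 2.0)
  x^k = (0.0, 0.0), subgradient = b - a^T x = 5.0
  y^{k+1} = 0.0 + 0.2*5.0 = 1.0
Step 2: y^k = 1.0, reduced costs: (10.0, -4.0)
  x^k = (0.0, 6.0), subgradient = b - a^T x = -31.0
  y^{k+1} = 1.0 + 0.2*-31.0 = -5.2
Dual objective at y_2 = -5.2: reduced costs (41.0, 33.2), box minimizer x = (0.0, 0.0)
g(y_2) = b*y + (c1 - a1*y)*x1 + (c2 - a2*y)*x2 = 5*(-5.2) + 41.0*0.0 + 33.2*0.0 = -26.0 + 0.0 + 0.0 = -26.0


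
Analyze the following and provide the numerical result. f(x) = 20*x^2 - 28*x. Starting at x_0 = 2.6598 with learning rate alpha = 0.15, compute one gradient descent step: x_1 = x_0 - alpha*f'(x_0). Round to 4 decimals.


We compute the gradient at x_0 and apply the update.
f'(x) = 40*x - 28
f'(2.6598) = 40*2.6598 - 28 = 78.392
x_1 = 2.6598 - 0.15*78.392 = -9.099


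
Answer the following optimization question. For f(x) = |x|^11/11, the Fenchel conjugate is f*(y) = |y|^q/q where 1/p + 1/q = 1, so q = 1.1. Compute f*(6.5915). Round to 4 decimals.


The conjugate exponent q satisfies 1/p + 1/q = 1.
p = 11, so q = 11/(11 - 1) = 1.1
|y|^q = 6.5915^1.1 = 7.9594
f*(6.5915) = 7.9594 / 1.1 = 7.2359


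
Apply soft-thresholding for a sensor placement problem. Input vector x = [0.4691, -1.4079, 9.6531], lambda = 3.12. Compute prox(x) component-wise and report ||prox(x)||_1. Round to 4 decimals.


Soft-thresholding with lambda = 3.12:
prox(0.4691) = sign(0.4691)*max(|0.4691| - 3.12, 0) = 0.0
prox(-1.4079) = sign(-1.4079)*max(|-1.4079| - 3.12, 0) = 0.0
prox(9.6531) = sign(9.6531)*max(|9.6531| - 3.12, 0) = 6.5331
prox(x) = [0.0, 0.0, 6.5331]
||prox(x)||_1 = 0.0 + 0.0 + 6.5331 = 6.5331


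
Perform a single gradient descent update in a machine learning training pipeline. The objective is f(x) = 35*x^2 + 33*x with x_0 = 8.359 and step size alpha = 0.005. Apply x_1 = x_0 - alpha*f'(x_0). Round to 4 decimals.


We compute the gradient at x_0 and apply the update.
f'(x) = 70*x + 33
f'(8.359) = 70*8.359 + 33 = 618.13
x_1 = 8.359 - 0.005*618.13 = 5.2684


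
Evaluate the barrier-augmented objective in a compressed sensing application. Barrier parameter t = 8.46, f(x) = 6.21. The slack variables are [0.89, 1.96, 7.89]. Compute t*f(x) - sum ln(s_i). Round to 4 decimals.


Step 1: Compute log-barrier.
ln values: [-0.1165, 0.6729, 2.0656]
phi = -(-0.1165 + 0.6729 + 2.0656) = -2.622
Step 2: Compute augmented objective.
t*f(x) = 8.46*6.21 = 52.5366
Total = 52.5366 - 2.622 = 49.9146


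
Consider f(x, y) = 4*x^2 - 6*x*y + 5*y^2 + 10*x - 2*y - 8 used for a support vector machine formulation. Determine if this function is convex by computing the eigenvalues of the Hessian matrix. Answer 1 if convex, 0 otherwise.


The Hessian of f(x,y) = 4*x^2 - 6*x*y + 5*y^2 + 10*x - 2*y - 8 is:
H = [[8, -6], [-6, 10]]
Trace = 8 + 10 = 18
Determinant = 8*10 - (-6)^2 = 44
Discriminant = (18)^2 - 4*44 = 148.0
Eigenvalues: lambda_1 = 2.9172, lambda_2 = 15.0828
The function is convex.

1


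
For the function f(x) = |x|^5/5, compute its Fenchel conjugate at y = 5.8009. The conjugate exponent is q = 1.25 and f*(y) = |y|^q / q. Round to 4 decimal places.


The conjugate exponent q satisfies 1/p + 1/q = 1.
p = 5, so q = 5/(5 - 1) = 1.25
|y|^q = 5.8009^1.25 = 9.0026
f*(5.8009) = 9.0026 / 1.25 = 7.2021


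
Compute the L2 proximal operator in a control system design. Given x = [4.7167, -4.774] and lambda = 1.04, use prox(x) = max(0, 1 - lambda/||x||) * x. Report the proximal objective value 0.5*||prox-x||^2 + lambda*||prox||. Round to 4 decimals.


Step 1: Compute ||x||.
||x|| = 6.7111
Step 2: Compute scaling factor.
scale = max(0, 1 - 1.04/6.7111) = 0.845
Step 3: prox(x) = [3.9858, -4.0342]
||prox(x)|| = 5.6711
Step 4: Proximal objective.
0.5*||prox-x||^2 = 0.5408
lambda*||prox|| = 5.8979
Total = 6.4387


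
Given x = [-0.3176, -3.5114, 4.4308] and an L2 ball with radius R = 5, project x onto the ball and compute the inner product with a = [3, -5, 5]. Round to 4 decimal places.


Step 1: Compute ||x|| (intermediates to 6 decimals).
||x|| = sqrt((-0.3176)^2 + (-3.5114)^2 + 4.4308^2) = 5.662401
Step 2: Project.
Since ||x|| > R, scale = R/||x|| = 5/5.662401 = 0.883018, proj(x) = scale * x
proj(x) = [-0.280447, -3.100629, 3.912476]
Step 3: Dot product.
a^T * proj(x) = 3*(-0.280447) - 5*(-3.100629) + 5*3.912476 = 34.2242


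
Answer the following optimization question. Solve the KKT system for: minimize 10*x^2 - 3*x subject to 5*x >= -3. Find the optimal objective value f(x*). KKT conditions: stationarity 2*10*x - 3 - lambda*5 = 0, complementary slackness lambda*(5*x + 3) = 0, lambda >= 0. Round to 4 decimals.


Step 1: Try lambda = 0 (constraint inactive).
Stationarity: 2*10*x - 3 = 0
x* = 3/(2*10) = 0.15
Check constraint: 5*0.15 = 0.75 >= -3 -- satisfied.
Step 2: Compute optimal value.
f(x*) = 10*0.15^2 - 3*0.15 = -0.225


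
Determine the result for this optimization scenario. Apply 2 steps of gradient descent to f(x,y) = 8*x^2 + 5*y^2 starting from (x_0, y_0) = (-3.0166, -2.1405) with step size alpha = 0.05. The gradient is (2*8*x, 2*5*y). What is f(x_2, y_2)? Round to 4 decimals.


Gradient descent on f(x,y) = 8*x^2 + 5*y^2.
Starting point: (-3.0166, -2.1405), alpha = 0.05
Step 1: grad_x = 2*8*-3.0166 = -48.2656, grad_y = 2*5*-2.1405 = -21.405
  x_1 = -3.0166 - 0.05*-48.2656 = -0.6033
  y_1 = -2.1405 - 0.05*-21.405 = -1.0703
Step 2: grad_x = 2*8*-0.6033 = -9.6531, grad_y = 2*5*-1.0703 = -10.7025
  x_2 = -0.6033 - 0.05*-9.6531 = -0.1207
  y_2 = -1.0703 - 0.05*-10.7025 = -0.5351
f(-0.1207, -0.5351) = 8*(-0.1207)^2 + 5*(-0.5351)^2 = 1.5483


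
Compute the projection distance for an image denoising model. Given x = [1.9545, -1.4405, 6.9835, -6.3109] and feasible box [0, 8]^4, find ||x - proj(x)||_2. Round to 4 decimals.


Project each component onto [0, 8].
clip(1.9545) = 1.9545, clip(-1.4405) = 0.0, clip(6.9835) = 6.9835, clip(-6.3109) = 0.0
Projection = [1.9545, 0.0, 6.9835, 0.0]
Squared diffs: [0.0, 2.075, 0.0, 39.8275]
Distance = sqrt(41.9025) = 6.4732


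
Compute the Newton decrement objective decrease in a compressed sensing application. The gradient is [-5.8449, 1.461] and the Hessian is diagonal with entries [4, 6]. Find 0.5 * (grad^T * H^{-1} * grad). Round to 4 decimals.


Step 1: H is diagonal, so H^(-1) * g = [-1.4612, 0.2435].
Step 2: g^T H^(-1) g = sum_i g_i^2 / H_ii
  = (-5.8449)^2/4 + (1.461)^2/6
  = 8.5407 + 0.3558 = 8.8965
Step 3: Objective decrease = 0.5 * g^T H^(-1) g = 4.4482


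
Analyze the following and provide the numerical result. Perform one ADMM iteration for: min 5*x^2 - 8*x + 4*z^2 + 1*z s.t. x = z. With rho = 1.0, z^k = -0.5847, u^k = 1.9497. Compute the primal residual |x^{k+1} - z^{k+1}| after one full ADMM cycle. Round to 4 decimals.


ADMM iteration with rho = 1.0, z^k = -0.5847, u^k = 1.9497
Step 1: x-update.
Minimize 5*x^2 - 8*x + (1.0/2)*(x + 0.5847 + 1.9497)^2
FOC: (2*5 + 1.0)*x = 8 + 1.0*(-0.5847 - 1.9497)
x^{k+1} = 0.4969
Step 2: z-update.
Minimize 4*z^2 + 1*z + (1.0/2)*(0.4969 - z + 1.9497)^2
FOC: (2*4 + 1.0)*z = -1 + 1.0*(0.4969 + 1.9497)
z^{k+1} = 0.1607
Step 3: u-update.
u^{k+1} = 1.9497 + 0.4969 - 0.1607 = 2.2858
Step 4: Primal residual = |0.4969 - 0.1607| = 0.3361


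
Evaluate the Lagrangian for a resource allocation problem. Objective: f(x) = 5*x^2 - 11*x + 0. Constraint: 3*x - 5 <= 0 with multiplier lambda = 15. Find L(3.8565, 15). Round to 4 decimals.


Step 1: Evaluate f(x).
f(3.8565) = 5*3.8565^2 - 11*3.8565 + 0 = 31.9415
Step 2: Evaluate g(x).
g(3.8565) = 3*3.8565 - 5 = 6.5695
Step 3: Compute Lagrangian.
L = 31.9415 + 15*6.5695 = 130.484


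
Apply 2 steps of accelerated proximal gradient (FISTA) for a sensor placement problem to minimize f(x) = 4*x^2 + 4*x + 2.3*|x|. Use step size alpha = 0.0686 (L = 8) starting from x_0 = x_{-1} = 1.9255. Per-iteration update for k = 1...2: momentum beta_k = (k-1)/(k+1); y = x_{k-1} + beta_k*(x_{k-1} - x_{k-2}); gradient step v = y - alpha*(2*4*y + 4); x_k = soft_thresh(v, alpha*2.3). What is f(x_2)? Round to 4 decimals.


FISTA on f(x) = 4*x^2 + 4*x + 2.3*|x|
L = 8, alpha = 0.0686
Iteration 1: beta = 0.0, y = 1.9255 + 0.0*(1.9255 - 1.9255) = 1.9255
  grad(y) = 19.404, v = y - alpha*grad = 0.5944
  prox(v) = soft_thresh(0.5944, 0.1578) = 0.4366
Iteration 2: beta = 0.3333, y = 0.4366 + 0.3333*(0.4366 - 1.9255) = -0.0597
  grad(y) = 3.5225, v = y - alpha*grad = -0.3013
  prox(v) = soft_thresh(-0.3013, 0.1578) = -0.1436
f(x_2) = 4*(-0.1436)^2 + 4*(-0.1436) + 2.3*|-0.1436| = -0.1616


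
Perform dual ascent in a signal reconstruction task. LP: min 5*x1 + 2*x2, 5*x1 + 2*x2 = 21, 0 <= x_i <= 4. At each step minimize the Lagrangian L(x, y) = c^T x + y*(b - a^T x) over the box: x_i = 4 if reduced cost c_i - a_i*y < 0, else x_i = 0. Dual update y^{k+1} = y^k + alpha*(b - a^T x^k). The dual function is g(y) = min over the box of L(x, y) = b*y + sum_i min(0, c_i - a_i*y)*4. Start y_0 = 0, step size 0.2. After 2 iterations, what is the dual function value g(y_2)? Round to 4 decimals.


Dual ascent for LP: min 5*x1 + 2*x2, 5*x1 + 2*x2 = 21, 0 <= x_i <= 4
Step 1: y^k = 0.0, reduced costs: (5.0, 2.0)
  x^k = (0.0, 0.0), subgradient = b - a^T x = 21.0
  y^{k+1} = 0.0 + 0.2*21.0 = 4.2
Step 2: y^k = 4.2, reduced costs: (-16.0, -6.4)
  x^k = (4.0, 4.0), subgradient = b - a^T x = -7.0
  y^{k+1} = 4.2 + 0.2*-7.0 = 2.8
Dual objective at y_2 = 2.8: reduced costs (-9.0, -3.6), box minimizer x = (4.0, 4.0)
g(y_2) = b*y + (c1 - a1*y)*x1 + (c2 - a2*y)*x2 = 21*2.8 + (-9.0)*4.0 + (-3.6)*4.0 = 58.8 - 36.0 - 14.4 = 8.4


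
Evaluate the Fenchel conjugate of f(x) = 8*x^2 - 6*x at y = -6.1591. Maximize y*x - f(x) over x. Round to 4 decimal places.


f*(y) = sup_x {y*x - a*x^2 - b*x} = sup_x {(y-b)*x - a*x^2}
FOC: (y - b) - 2a*x = 0 => x* = (y - b)/(2a)
x* = (-6.1591 + 6)/(2*8) = -0.0099
f*(-6.1591) = (y-b)^2/(4a) = (-6.1591 + 6)^2/(4*8)
= 0.0253/32 = 0.0008


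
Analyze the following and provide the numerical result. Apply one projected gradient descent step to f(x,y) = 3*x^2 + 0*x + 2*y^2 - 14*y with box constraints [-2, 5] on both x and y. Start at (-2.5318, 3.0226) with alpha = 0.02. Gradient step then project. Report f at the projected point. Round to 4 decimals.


Step 1: Compute gradient at (-2.5318, 3.0226).
grad_x = 2*3*-2.5318 + 0 = -15.1908
grad_y = 2*2*3.0226 - 14 = -1.9096
Step 2: Gradient step.
x_raw = -2.5318 - 0.02*-15.1908 = -2.228
y_raw = 3.0226 - 0.02*-1.9096 = 3.0608
Step 3: Project onto [-2, 5].
x_proj = clip(-2.228) = -2.0
y_proj = clip(3.0608) = 3.0608
Step 4: Evaluate f.
f(-2.0, 3.0608) = -12.1142


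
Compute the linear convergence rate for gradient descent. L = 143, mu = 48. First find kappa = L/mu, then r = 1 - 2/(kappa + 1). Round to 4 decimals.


Step 1: Compute the condition number.
kappa = L/mu = 143/48 = 2.9792
Step 2: Compute the convergence rate.
r = 1 - 2/(kappa + 1) = 1 - 2*mu/(L + mu) = (L - mu)/(L + mu) = 95/191 = 0.4974


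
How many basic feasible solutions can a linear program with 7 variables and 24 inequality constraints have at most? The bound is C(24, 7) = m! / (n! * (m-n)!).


Each vertex corresponds to some choice of n active constraints out of m, so the number of vertices is at most C(m, n) = m! / (n!(m-n)!).
m = 24, n = 7
Numerator: 24 * 23 * 22 * 21 * 20 * 19 * 18
Denominator: 7! = 5040
C(24, 7) = 346104


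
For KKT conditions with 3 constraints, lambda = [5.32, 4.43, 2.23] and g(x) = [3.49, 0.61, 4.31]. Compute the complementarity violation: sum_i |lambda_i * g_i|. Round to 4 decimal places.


KKT complementary slackness check:
lambda_1 * g_1 = 5.32 * 3.49 = 18.5668
lambda_2 * g_2 = 4.43 * 0.61 = 2.7023
lambda_3 * g_3 = 2.23 * 4.31 = 9.6113
Total violation = 18.5668 + 2.7023 + 9.6113 = 30.8804


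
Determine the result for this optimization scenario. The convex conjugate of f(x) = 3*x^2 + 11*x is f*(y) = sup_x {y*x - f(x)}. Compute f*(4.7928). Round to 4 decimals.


f*(y) = sup_x {y*x - a*x^2 - b*x} = sup_x {(y-b)*x - a*x^2}
FOC: (y - b) - 2a*x = 0 => x* = (y - b)/(2a)
x* = (4.7928 - 11)/(2*3) = -1.0345
f*(4.7928) = (y-b)^2/(4a) = (4.7928 - 11)^2/(4*3)
= 38.5293/12 = 3.2108


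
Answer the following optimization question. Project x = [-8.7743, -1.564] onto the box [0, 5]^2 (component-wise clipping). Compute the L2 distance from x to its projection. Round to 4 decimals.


Project each component onto [0, 5].
clip(-8.7743) = 0.0, clip(-1.564) = 0.0
Projection = [0.0, 0.0]
Squared diffs: [76.9883, 2.4461]
Distance = sqrt(79.4344) = 8.9126


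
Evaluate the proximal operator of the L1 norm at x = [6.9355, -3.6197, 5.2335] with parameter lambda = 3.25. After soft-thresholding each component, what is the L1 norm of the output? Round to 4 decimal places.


Soft-thresholding with lambda = 3.25:
prox(6.9355) = sign(6.9355)*max(|6.9355| - 3.25, 0) = 3.6855
prox(-3.6197) = sign(-3.6197)*max(|-3.6197| - 3.25, 0) = -0.3697
prox(5.2335) = sign(5.2335)*max(|5.2335| - 3.25, 0) = 1.9835
prox(x) = [3.6855, -0.3697, 1.9835]
||prox(x)||_1 = 3.6855 + 0.3697 + 1.9835 = 6.0387


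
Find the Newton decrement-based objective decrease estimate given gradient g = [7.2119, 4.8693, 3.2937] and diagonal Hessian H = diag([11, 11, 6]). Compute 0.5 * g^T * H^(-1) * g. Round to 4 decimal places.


Step 1: H is diagonal, so H^(-1) * g = [0.6556, 0.4427, 0.549].
Step 2: g^T H^(-1) g = sum_i g_i^2 / H_ii
  = (7.2119)^2/11 + (4.8693)^2/11 + (3.2937)^2/6
  = 4.7283 + 2.1555 + 1.8081 = 8.6919
Step 3: Objective decrease = 0.5 * g^T H^(-1) g = 4.3459


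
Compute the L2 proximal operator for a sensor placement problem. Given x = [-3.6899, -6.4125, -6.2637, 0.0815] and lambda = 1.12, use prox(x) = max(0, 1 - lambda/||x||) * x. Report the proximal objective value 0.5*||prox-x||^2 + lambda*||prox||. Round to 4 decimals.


Step 1: Compute ||x||.
||x|| = 9.6941
Step 2: Compute scaling factor.
scale = max(0, 1 - 1.12/9.6941) = 0.8845
Step 3: prox(x) = [-3.2636, -5.6716, -5.54, 0.0721]
||prox(x)|| = 8.5741
Step 4: Proximal objective.
0.5*||prox-x||^2 = 0.6272
lambda*||prox|| = 9.603
Total = 10.2302


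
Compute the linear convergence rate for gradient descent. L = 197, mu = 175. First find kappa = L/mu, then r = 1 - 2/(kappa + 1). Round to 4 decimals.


Step 1: Compute the condition number.
kappa = L/mu = 197/175 = 1.1257
Step 2: Compute the convergence rate.
r = 1 - 2/(kappa + 1) = 1 - 2*mu/(L + mu) = (L - mu)/(L + mu) = 22/372 = 0.0591
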